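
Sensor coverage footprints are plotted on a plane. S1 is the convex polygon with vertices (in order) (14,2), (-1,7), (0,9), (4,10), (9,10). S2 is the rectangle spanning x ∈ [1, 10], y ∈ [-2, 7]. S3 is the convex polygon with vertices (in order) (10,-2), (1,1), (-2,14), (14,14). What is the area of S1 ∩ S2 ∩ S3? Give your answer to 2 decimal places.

The intersection is the polygon with vertices (1,7), (10,7), (10,3.333), (1,6.333).
By the shoelace formula its area is 19.50.

19.50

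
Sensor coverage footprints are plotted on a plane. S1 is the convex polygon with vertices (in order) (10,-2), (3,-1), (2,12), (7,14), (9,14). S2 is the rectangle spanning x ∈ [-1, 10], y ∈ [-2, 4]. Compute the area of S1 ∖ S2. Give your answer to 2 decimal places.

|S1| = 104, |S1∩S2| = 38.3365.
|S1 ∖ S2| = |S1| − |S1∩S2| = 104 − 38.3365 = 65.66.

65.66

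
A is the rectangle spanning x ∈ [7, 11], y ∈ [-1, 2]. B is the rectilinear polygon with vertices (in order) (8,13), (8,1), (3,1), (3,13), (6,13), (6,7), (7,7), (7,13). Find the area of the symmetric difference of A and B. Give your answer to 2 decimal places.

|A| = 12, |B| = 54, |A∩B| = 1.
|A △ B| = |A| + |B| − 2·|A∩B| = 12 + 54 − 2 = 64.00.

64.00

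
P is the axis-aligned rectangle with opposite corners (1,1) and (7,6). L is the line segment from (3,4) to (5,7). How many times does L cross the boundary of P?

1

The segment meets the boundary at (4.333,6).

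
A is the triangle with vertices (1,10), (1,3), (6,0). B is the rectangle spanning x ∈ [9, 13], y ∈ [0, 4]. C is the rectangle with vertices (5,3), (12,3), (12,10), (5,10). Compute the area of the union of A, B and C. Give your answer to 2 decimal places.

By inclusion–exclusion:
Individual areas: |A| = 17.5, |B| = 16, |C| = 49.
|A∩B| = 0.
|A∩C| = 0.
|B∩C|: x∈[9,12], y∈[3,4] → 3·1 = 3.
|A∩B∩C| = 0.
|A ∪ B ∪ C| = 82.5 − 3 + 0 = 79.50.

79.50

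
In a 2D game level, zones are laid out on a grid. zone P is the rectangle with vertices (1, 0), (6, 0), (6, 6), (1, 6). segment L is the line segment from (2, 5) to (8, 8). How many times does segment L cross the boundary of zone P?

The segment meets the boundary at (4,6).

1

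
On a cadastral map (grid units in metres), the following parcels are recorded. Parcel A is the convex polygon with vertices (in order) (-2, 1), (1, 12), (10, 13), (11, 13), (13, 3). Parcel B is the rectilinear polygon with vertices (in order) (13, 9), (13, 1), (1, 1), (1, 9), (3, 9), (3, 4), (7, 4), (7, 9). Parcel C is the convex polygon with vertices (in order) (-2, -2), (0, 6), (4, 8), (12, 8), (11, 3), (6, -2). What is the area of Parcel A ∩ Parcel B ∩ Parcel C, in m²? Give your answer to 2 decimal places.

43.79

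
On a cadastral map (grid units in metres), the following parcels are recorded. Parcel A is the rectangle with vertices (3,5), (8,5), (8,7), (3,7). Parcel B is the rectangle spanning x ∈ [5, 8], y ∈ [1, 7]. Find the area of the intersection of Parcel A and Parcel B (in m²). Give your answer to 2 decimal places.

6.00

|Parcel A∩Parcel B|: x∈[5,8], y∈[5,7] → 3·2 = 6.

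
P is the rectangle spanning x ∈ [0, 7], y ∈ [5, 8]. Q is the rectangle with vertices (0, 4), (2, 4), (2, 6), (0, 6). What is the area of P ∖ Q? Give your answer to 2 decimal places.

19.00

|P∩Q|: x∈[0,2], y∈[5,6] → 2·1 = 2.
|P| = 21.
|P ∖ Q| = |P| − |P∩Q| = 21 − 2 = 19.00.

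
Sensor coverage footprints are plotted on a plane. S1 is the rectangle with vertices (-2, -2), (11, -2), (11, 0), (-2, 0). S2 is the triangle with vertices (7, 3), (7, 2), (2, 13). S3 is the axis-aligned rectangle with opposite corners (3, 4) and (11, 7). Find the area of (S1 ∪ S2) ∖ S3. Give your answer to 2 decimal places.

|S1 ∪ S2| = 28.5.
|(S1 ∪ S2) ∩ S3| = 1.0227.
|(S1 ∪ S2) ∖ S3| = 28.5 − 1.0227 = 27.48.

27.48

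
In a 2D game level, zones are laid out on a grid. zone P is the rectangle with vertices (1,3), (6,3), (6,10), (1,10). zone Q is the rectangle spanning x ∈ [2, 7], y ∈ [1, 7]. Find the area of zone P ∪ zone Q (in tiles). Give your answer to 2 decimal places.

49.00

By inclusion–exclusion:
Individual areas: |zone P| = 35, |zone Q| = 30.
|zone P∩zone Q|: x∈[2,6], y∈[3,7] → 4·4 = 16.
|zone P ∪ zone Q| = 65 − 16 = 49.00.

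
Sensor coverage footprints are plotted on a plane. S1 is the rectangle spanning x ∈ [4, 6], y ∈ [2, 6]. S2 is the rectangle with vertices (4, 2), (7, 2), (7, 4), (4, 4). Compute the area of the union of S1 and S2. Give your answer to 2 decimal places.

10.00

By inclusion–exclusion:
Individual areas: |S1| = 8, |S2| = 6.
|S1∩S2|: x∈[4,6], y∈[2,4] → 2·2 = 4.
|S1 ∪ S2| = 14 − 4 = 10.00.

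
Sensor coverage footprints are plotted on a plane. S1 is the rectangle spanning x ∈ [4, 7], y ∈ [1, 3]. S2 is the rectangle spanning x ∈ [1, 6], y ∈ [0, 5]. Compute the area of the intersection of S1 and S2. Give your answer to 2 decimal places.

|S1∩S2|: x∈[4,6], y∈[1,3] → 2·2 = 4.

4.00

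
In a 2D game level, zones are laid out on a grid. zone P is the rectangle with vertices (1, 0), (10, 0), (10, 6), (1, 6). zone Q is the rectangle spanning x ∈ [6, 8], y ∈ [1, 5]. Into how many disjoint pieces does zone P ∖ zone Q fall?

zone P ∖ zone Q is a single connected region.

1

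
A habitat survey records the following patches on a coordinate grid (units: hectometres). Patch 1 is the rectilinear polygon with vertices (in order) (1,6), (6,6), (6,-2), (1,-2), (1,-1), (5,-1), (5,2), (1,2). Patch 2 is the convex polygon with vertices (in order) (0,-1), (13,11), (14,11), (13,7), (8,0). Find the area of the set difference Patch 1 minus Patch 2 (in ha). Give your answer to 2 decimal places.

22.20

|Patch 1| = 28, |Patch 1∩Patch 2| = 5.8029.
|Patch 1 ∖ Patch 2| = |Patch 1| − |Patch 1∩Patch 2| = 28 − 5.8029 = 22.20.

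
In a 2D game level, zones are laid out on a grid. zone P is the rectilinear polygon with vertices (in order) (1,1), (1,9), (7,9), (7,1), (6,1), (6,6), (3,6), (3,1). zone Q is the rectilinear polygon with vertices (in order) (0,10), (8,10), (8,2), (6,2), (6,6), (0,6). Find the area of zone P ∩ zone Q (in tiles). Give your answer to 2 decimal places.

The intersection is the polygon with vertices (1,9), (7,9), (7,2), (6,2), (6,6), (3,6), (1,6).
By the shoelace formula its area is 22.00.

22.00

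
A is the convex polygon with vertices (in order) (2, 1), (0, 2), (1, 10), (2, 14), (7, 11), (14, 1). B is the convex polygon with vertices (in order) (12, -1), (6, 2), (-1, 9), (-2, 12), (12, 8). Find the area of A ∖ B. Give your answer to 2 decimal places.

|A| = 107.5, |A∩B| = 68.6244.
|A ∖ B| = |A| − |A∩B| = 107.5 − 68.6244 = 38.88.

38.88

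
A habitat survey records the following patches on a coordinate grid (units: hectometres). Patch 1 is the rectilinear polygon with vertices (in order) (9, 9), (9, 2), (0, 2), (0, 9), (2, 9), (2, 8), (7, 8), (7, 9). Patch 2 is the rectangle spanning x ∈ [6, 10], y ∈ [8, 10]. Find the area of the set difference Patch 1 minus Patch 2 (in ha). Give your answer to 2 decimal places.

|Patch 1| = 58, |Patch 1∩Patch 2| = 2.
|Patch 1 ∖ Patch 2| = |Patch 1| − |Patch 1∩Patch 2| = 58 − 2 = 56.00.

56.00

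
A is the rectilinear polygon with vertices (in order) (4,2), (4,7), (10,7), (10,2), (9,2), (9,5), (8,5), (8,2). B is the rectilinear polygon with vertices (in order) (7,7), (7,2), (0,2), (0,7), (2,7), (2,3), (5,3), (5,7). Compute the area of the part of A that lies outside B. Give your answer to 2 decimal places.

16.00

|A| = 27, |A∩B| = 11.
|A ∖ B| = |A| − |A∩B| = 27 − 11 = 16.00.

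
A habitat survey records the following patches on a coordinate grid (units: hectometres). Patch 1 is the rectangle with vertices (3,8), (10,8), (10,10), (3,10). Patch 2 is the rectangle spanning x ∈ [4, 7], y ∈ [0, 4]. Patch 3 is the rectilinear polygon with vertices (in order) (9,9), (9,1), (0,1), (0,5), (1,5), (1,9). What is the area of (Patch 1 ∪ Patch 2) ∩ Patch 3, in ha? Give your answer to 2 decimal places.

|Patch 1 ∪ Patch 2| = 26.
|(Patch 1 ∪ Patch 2) ∩ Patch 3| = 15.00.

15.00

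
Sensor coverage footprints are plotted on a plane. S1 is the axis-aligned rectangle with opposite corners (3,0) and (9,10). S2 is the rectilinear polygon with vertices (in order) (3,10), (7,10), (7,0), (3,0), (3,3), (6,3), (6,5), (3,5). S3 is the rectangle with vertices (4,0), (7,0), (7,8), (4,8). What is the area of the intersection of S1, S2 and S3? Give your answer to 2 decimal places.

The intersection is the polygon with vertices (7,0), (4,0), (4,3), (6,3), (6,5), (4,5), (4,8), (7,8).
By the shoelace formula its area is 20.00.

20.00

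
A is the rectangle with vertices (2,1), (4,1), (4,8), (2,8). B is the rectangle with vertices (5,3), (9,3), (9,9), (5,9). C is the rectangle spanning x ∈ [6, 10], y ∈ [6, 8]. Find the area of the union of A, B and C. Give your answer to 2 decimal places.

By inclusion–exclusion:
Individual areas: |A| = 14, |B| = 24, |C| = 8.
|A∩B| = 0 (no overlap).
|A∩C| = 0 (no overlap).
|B∩C|: x∈[6,9], y∈[6,8] → 3·2 = 6.
|A∩B∩C| = 0.
|A ∪ B ∪ C| = 46 − 6 + 0 = 40.00.

40.00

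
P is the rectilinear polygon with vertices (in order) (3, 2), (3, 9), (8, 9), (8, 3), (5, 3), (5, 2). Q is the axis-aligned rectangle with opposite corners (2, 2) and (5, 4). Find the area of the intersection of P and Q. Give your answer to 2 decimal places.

4.00

The intersection is the polygon with vertices (3,4), (5,4), (5,3), (5,2), (3,2).
By the shoelace formula its area is 4.00.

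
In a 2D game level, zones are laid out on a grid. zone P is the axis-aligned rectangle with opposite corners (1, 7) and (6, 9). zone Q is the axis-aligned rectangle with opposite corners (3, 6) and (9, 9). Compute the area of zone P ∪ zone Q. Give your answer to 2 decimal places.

22.00

By inclusion–exclusion:
Individual areas: |zone P| = 10, |zone Q| = 18.
|zone P∩zone Q|: x∈[3,6], y∈[7,9] → 3·2 = 6.
|zone P ∪ zone Q| = 28 − 6 = 22.00.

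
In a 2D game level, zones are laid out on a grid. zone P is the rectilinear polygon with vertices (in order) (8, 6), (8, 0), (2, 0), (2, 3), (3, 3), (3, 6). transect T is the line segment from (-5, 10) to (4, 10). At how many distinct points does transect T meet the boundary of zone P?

The segment lies entirely outside zone P and never meets its boundary.

0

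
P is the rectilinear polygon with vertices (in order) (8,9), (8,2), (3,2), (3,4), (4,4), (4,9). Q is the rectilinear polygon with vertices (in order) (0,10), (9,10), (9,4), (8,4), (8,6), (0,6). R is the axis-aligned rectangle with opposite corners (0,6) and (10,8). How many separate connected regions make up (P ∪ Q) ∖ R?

2

(P ∪ Q) ∖ R splits into 2 disjoint pieces (area 20, area 18).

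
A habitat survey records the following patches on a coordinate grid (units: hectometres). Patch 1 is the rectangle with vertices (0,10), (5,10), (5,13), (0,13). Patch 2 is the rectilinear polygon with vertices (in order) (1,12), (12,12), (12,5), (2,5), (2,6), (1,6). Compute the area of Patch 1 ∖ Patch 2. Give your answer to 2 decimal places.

|Patch 1| = 15, |Patch 1∩Patch 2| = 8.
|Patch 1 ∖ Patch 2| = |Patch 1| − |Patch 1∩Patch 2| = 15 − 8 = 7.00.

7.00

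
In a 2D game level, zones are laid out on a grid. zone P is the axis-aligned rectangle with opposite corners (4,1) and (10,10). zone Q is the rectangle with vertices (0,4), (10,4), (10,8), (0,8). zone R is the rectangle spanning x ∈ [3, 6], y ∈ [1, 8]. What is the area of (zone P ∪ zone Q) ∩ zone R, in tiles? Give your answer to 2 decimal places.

The region (zone P ∪ zone Q) ∩ zone R is the polygon with vertices (4,1), (4,4), (3,4), (3,8), (4,8), (6,8), (6,1).
By the shoelace formula its area is 18.00.

18.00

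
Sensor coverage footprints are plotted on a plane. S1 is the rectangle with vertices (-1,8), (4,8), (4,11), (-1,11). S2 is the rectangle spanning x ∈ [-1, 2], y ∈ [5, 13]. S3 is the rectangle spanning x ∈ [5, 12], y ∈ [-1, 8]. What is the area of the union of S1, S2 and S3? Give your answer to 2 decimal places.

93.00

By inclusion–exclusion:
Individual areas: |S1| = 15, |S2| = 24, |S3| = 63.
|S1∩S2|: x∈[-1,2], y∈[8,11] → 3·3 = 9.
|S1∩S3| = 0 (no overlap).
|S2∩S3| = 0 (no overlap).
|S1∩S2∩S3| = 0.
|S1 ∪ S2 ∪ S3| = 102 − 9 + 0 = 93.00.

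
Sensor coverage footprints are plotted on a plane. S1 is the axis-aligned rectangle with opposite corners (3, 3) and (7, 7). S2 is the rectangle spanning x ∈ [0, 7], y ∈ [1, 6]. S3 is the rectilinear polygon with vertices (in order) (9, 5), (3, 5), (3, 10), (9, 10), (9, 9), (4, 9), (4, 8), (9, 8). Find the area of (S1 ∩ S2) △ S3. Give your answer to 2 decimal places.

|S1 ∩ S2| = 12.
|(S1 ∩ S2) ∩ S3| = 4.
|(S1 ∩ S2) △ S3| = 12 + 25 − 8 = 29.00.

29.00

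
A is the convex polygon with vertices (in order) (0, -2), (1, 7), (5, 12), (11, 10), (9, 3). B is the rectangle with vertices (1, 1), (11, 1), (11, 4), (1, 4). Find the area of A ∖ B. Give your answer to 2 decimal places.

|A| = 89, |A∩B| = 20.5429.
|A ∖ B| = |A| − |A∩B| = 89 − 20.5429 = 68.46.

68.46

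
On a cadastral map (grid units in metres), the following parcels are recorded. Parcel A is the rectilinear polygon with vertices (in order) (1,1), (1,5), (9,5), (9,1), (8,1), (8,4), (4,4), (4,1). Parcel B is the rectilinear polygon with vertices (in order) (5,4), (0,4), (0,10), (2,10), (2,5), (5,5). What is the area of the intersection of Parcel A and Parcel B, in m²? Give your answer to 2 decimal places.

The intersection is the polygon with vertices (1,5), (2,5), (5,5), (5,4), (4,4), (1,4).
By the shoelace formula its area is 4.00.

4.00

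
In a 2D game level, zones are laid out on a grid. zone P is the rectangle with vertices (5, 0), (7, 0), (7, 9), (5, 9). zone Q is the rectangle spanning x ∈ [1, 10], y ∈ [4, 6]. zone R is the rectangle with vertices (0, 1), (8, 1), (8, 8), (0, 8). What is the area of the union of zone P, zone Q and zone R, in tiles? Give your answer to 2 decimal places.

By inclusion–exclusion:
Individual areas: |zone P| = 18, |zone Q| = 18, |zone R| = 56.
|zone P∩zone Q|: x∈[5,7], y∈[4,6] → 2·2 = 4.
|zone P∩zone R|: x∈[5,7], y∈[1,8] → 2·7 = 14.
|zone Q∩zone R|: x∈[1,8], y∈[4,6] → 7·2 = 14.
|zone P∩zone Q∩zone R| = 4.
|zone P ∪ zone Q ∪ zone R| = 92 − 32 + 4 = 64.00.

64.00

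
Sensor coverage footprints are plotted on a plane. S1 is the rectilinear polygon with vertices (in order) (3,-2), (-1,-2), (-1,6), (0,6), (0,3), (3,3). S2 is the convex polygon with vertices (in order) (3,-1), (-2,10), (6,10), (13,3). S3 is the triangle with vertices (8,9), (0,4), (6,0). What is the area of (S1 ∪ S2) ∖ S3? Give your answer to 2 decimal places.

|S1 ∪ S2| = 112.3273.
|(S1 ∪ S2) ∩ S3| = 30.3779.
|(S1 ∪ S2) ∖ S3| = 112.3273 − 30.3779 = 81.95.

81.95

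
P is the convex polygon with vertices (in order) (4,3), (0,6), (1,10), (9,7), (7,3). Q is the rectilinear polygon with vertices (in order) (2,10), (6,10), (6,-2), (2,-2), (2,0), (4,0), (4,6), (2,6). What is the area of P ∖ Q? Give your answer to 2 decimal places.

|P| = 39, |P∩Q| = 17.5.
|P ∖ Q| = |P| − |P∩Q| = 39 − 17.5 = 21.50.

21.50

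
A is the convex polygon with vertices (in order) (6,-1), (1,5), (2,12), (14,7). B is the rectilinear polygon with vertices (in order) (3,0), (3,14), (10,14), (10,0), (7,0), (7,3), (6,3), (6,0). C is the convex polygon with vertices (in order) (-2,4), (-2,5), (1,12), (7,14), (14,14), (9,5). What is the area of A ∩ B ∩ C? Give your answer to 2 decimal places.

36.61

The intersection is the polygon with vertices (3,11.583), (10,8.667), (10,6.8), (9,5), (3,4.455).
By the shoelace formula its area is 36.61.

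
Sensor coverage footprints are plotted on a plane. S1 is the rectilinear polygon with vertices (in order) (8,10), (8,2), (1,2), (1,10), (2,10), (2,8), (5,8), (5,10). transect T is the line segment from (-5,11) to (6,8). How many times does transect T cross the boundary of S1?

The segment meets the boundary at (5,8.273), (2,9.091), (1,9.364).

3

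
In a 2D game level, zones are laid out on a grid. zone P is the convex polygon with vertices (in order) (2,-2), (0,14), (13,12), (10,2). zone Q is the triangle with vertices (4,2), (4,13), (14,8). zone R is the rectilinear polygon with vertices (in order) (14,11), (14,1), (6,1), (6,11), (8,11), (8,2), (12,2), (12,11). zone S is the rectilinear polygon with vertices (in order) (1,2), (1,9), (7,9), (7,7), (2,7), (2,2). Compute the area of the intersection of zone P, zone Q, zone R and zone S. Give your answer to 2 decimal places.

2.00

The intersection is the polygon with vertices (6,9), (7,9), (7,7), (6,7).
By the shoelace formula its area is 2.00.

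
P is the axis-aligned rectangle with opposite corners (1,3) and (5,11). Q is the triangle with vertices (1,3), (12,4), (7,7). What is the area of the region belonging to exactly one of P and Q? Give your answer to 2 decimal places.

|P| = 32, |Q| = 19, |P∩Q| = 4.6061.
|P △ Q| = |P| + |Q| − 2·|P∩Q| = 32 + 19 − 9.2121 = 41.79.

41.79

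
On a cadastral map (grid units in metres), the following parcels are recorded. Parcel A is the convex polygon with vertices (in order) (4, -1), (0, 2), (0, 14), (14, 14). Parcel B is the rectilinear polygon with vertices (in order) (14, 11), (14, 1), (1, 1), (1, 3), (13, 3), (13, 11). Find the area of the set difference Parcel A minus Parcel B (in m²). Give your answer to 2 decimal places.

|Parcel A| = 129, |Parcel A∩Parcel B| = 9.9583.
|Parcel A ∖ Parcel B| = |Parcel A| − |Parcel A∩Parcel B| = 129 − 9.9583 = 119.04.

119.04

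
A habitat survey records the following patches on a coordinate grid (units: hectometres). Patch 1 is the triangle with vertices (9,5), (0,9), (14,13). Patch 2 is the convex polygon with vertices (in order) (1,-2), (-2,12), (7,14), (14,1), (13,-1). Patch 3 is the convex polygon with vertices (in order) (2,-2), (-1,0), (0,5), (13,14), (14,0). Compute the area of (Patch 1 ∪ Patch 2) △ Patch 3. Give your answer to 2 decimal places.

80.81

|Patch 1 ∪ Patch 2| = 185.2736.
|(Patch 1 ∪ Patch 2) ∩ Patch 3| = 126.23.
|(Patch 1 ∪ Patch 2) △ Patch 3| = 185.2736 + 148 − 252.46 = 80.81.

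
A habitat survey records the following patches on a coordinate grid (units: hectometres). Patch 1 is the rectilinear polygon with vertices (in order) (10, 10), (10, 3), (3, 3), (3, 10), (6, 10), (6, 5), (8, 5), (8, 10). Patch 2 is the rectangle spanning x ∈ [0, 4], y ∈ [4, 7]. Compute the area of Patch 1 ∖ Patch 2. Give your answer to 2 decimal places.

|Patch 1| = 39, |Patch 1∩Patch 2| = 3.
|Patch 1 ∖ Patch 2| = |Patch 1| − |Patch 1∩Patch 2| = 39 − 3 = 36.00.

36.00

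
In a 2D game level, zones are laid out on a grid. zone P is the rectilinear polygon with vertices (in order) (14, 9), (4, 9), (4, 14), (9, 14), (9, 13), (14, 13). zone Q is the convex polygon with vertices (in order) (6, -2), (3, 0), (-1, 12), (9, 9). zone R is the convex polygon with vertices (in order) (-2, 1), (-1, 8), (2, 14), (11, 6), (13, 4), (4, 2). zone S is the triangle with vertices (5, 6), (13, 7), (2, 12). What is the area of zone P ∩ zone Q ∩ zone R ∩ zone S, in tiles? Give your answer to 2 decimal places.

3.32

The intersection is the polygon with vertices (6.925,9.623), (7.625,9), (4,9), (4,10.5).
By the shoelace formula its area is 3.32.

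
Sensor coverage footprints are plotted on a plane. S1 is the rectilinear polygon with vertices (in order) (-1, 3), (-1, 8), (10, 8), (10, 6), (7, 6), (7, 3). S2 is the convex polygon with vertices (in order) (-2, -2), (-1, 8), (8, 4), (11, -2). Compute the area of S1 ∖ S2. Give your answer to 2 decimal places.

|S1| = 46, |S1∩S2| = 25.7778.
|S1 ∖ S2| = |S1| − |S1∩S2| = 46 − 25.7778 = 20.22.

20.22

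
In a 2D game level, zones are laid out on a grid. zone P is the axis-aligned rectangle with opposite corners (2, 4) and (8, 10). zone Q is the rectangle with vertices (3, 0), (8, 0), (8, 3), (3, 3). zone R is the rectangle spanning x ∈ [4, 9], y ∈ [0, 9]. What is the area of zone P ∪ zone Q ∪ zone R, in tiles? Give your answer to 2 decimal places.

64.00

By inclusion–exclusion:
Individual areas: |zone P| = 36, |zone Q| = 15, |zone R| = 45.
|zone P∩zone Q| = 0 (no overlap).
|zone P∩zone R|: x∈[4,8], y∈[4,9] → 4·5 = 20.
|zone Q∩zone R|: x∈[4,8], y∈[0,3] → 4·3 = 12.
|zone P∩zone Q∩zone R| = 0.
|zone P ∪ zone Q ∪ zone R| = 96 − 32 + 0 = 64.00.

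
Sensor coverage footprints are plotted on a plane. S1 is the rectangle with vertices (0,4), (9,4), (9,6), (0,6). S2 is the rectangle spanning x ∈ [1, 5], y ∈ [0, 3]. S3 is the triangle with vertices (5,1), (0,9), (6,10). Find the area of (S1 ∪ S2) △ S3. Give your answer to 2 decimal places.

|S1 ∪ S2| = 30.
|(S1 ∪ S2) ∩ S3| = 7.1389.
|(S1 ∪ S2) △ S3| = 30 + 26.5 − 14.2778 = 42.22.

42.22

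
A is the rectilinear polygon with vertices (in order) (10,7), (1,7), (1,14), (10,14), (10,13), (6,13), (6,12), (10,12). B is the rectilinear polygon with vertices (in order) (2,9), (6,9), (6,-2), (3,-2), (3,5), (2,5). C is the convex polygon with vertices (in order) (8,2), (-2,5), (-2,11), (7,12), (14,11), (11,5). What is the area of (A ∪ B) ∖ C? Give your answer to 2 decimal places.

31.79

|A ∪ B| = 88.
|(A ∪ B) ∩ C| = 56.2071.
|(A ∪ B) ∖ C| = 88 − 56.2071 = 31.79.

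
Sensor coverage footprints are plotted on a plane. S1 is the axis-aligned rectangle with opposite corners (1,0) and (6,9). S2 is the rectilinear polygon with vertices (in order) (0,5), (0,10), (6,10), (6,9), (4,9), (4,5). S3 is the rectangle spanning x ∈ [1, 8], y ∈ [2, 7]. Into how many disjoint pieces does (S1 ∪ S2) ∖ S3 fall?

(S1 ∪ S2) ∖ S3 splits into 2 disjoint pieces (area 10, area 20).

2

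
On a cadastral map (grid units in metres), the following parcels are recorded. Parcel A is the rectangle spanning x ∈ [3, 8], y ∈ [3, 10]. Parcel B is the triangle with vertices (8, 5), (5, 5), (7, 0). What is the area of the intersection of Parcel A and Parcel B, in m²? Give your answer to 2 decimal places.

The intersection is the polygon with vertices (5.8,3), (5,5), (8,5), (7.6,3).
By the shoelace formula its area is 4.80.

4.80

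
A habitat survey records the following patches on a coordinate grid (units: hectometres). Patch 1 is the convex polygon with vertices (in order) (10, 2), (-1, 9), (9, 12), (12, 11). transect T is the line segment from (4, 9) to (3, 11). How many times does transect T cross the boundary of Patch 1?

1

The segment meets the boundary at (3.348,10.304).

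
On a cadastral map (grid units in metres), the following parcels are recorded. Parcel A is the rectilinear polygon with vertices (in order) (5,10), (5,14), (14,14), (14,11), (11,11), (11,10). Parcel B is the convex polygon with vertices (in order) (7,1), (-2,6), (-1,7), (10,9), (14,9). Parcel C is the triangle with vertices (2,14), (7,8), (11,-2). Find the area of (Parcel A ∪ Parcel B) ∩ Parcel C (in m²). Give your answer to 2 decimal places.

6.68

|Parcel A ∪ Parcel B| = 97.
|(Parcel A ∪ Parcel B) ∩ Parcel C| = 6.68.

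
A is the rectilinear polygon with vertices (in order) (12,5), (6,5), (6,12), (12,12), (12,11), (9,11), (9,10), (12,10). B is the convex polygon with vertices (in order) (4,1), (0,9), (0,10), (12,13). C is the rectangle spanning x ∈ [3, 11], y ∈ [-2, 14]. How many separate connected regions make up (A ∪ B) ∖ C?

(A ∪ B) ∖ C splits into 3 disjoint pieces (area 13.125, area 1.5417, area 5).

3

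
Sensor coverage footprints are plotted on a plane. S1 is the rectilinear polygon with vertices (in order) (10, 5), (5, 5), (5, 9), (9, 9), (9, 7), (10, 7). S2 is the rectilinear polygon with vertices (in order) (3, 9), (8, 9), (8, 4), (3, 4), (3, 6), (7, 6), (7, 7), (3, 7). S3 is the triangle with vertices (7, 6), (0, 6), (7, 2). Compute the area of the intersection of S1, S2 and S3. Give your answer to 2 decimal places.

2.00

The intersection is the polygon with vertices (5,6), (7,6), (7,5), (5,5).
By the shoelace formula its area is 2.00.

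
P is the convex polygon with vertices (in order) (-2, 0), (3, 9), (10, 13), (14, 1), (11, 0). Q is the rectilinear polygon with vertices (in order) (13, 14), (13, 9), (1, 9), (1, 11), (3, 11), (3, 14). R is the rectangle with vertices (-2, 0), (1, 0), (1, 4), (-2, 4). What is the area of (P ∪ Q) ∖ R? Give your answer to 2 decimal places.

155.78

|P ∪ Q| = 163.3333.
|(P ∪ Q) ∩ R| = 7.5556.
|(P ∪ Q) ∖ R| = 163.3333 − 7.5556 = 155.78.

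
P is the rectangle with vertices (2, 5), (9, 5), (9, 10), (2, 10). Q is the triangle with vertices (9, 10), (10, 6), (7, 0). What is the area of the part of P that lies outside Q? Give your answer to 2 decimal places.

|P| = 35, |P∩Q| = 2.5.
|P ∖ Q| = |P| − |P∩Q| = 35 − 2.5 = 32.50.

32.50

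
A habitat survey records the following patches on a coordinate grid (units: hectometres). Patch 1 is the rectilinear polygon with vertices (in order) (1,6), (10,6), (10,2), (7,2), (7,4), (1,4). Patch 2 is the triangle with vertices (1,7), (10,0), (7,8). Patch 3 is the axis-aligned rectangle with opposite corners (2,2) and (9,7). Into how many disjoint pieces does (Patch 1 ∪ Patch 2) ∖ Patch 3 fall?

(Patch 1 ∪ Patch 2) ∖ Patch 3 splits into 3 disjoint pieces (area 3.5764, area 5.8214, area 2).

3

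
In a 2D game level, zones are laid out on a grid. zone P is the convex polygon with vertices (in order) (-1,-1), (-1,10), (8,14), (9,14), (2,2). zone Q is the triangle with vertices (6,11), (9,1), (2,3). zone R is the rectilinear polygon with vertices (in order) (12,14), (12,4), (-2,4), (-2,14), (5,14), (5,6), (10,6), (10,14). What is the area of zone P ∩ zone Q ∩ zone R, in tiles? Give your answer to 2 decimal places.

3.37

The intersection is the polygon with vertices (5,9), (5,7.143), (3.167,4), (2.5,4).
By the shoelace formula its area is 3.37.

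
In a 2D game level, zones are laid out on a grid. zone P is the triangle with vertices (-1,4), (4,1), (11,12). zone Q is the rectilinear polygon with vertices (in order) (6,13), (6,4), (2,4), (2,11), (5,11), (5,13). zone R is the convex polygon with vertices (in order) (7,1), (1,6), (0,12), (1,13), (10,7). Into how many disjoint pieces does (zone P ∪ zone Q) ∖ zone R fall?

3

(zone P ∪ zone Q) ∖ zone R splits into 3 disjoint pieces (area 12.2347, area 3.3333, area 4.8679).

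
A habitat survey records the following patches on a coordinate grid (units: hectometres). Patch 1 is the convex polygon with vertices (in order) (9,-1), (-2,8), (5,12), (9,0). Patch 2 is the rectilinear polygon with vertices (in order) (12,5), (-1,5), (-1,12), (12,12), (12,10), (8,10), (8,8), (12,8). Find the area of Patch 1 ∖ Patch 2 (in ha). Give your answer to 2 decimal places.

18.53

|Patch 1| = 55.5, |Patch 1∩Patch 2| = 36.9719.
|Patch 1 ∖ Patch 2| = |Patch 1| − |Patch 1∩Patch 2| = 55.5 − 36.9719 = 18.53.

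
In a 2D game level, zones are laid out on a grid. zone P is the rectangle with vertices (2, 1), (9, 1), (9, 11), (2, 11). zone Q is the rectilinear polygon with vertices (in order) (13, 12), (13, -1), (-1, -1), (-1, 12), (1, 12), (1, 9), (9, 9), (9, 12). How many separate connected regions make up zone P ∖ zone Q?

1

zone P ∖ zone Q is a single connected region.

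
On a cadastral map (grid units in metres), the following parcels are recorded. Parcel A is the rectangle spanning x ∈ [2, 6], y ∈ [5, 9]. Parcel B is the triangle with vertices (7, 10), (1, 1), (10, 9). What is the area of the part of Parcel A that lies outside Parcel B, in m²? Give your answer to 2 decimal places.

|Parcel A| = 16, |Parcel A∩Parcel B| = 3.9722.
|Parcel A ∖ Parcel B| = |Parcel A| − |Parcel A∩Parcel B| = 16 − 3.9722 = 12.03.

12.03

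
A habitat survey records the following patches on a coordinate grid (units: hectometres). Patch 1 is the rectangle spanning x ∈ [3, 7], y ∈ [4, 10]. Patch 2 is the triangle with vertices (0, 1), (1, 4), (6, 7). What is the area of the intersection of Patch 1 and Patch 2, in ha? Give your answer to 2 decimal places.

The intersection is the polygon with vertices (3,5.2), (6,7), (3,4).
By the shoelace formula its area is 1.80.

1.80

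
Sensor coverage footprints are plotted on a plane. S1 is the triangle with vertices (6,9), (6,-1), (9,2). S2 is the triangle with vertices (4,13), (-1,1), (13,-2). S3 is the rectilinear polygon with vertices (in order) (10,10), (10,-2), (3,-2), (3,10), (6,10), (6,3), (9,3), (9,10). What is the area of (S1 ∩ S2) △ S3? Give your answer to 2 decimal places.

63.53

|S1 ∩ S2| = 14.8971.
|(S1 ∩ S2) ∩ S3| = 7.1828.
|(S1 ∩ S2) △ S3| = 14.8971 + 63 − 14.3655 = 63.53.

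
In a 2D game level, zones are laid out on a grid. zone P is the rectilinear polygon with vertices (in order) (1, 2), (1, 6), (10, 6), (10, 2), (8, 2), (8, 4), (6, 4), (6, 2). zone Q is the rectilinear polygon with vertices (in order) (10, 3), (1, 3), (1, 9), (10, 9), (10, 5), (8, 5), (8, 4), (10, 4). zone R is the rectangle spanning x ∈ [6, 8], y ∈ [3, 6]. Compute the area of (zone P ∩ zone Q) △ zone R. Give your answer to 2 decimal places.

21.00

|zone P ∩ zone Q| = 23.
|(zone P ∩ zone Q) ∩ zone R| = 4.
|(zone P ∩ zone Q) △ zone R| = 23 + 6 − 8 = 21.00.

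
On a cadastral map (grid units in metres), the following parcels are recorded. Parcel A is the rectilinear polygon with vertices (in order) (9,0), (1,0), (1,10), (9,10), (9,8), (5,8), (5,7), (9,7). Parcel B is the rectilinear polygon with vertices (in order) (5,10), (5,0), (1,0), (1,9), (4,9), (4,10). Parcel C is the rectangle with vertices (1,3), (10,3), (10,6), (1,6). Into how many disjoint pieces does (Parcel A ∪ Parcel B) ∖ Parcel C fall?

2

(Parcel A ∪ Parcel B) ∖ Parcel C splits into 2 disjoint pieces (area 24, area 28).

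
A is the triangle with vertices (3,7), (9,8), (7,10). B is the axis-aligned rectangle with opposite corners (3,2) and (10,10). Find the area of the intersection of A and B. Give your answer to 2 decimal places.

The intersection is the polygon with vertices (9,8), (3,7), (7,10).
By the shoelace formula its area is 7.00.

7.00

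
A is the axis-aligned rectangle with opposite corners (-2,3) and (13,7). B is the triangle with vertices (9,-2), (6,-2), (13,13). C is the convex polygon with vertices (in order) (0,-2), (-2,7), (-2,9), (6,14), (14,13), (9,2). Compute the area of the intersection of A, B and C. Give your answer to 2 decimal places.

4.39

The intersection is the polygon with vertices (8.333,3), (10.2,7), (11.273,7), (9.454,3).
By the shoelace formula its area is 4.39.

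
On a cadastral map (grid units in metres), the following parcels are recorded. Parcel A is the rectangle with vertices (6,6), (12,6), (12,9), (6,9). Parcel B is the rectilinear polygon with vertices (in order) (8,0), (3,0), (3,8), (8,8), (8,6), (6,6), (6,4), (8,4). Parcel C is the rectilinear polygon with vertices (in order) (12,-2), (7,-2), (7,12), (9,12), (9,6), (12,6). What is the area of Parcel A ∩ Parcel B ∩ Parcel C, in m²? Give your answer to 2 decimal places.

The intersection is the polygon with vertices (8,8), (8,6), (7,6), (7,8).
By the shoelace formula its area is 2.00.

2.00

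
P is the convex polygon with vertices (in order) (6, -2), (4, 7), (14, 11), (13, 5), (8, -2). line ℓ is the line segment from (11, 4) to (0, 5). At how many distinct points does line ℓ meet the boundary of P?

The segment meets the boundary at (4.536,4.588).

1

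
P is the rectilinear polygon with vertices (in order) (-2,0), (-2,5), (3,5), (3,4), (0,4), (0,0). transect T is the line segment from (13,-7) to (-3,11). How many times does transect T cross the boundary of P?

The segment meets the boundary at (2.333,5), (3,4.25).

2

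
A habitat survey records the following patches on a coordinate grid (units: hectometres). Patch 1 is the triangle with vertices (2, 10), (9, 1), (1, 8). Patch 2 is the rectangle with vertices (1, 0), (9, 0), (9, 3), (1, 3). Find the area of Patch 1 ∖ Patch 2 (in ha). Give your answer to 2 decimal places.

|Patch 1| = 11.5, |Patch 1∩Patch 2| = 0.7302.
|Patch 1 ∖ Patch 2| = |Patch 1| − |Patch 1∩Patch 2| = 11.5 − 0.7302 = 10.77.

10.77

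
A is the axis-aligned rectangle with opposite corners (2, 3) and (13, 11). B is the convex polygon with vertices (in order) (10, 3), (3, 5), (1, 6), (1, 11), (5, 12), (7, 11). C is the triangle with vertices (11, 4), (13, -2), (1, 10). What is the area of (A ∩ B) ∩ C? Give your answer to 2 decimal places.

12.58

The region (A ∩ B) ∩ C is the polygon with vertices (10,3), (7.2,3.8), (2,9), (2,9.4), (9.226,5.064).
By the shoelace formula its area is 12.58.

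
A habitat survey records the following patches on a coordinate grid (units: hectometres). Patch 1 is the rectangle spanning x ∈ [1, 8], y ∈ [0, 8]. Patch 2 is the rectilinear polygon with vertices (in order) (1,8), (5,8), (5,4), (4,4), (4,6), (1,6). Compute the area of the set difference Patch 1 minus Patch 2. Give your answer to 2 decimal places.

46.00

|Patch 1| = 56, |Patch 1∩Patch 2| = 10.
|Patch 1 ∖ Patch 2| = |Patch 1| − |Patch 1∩Patch 2| = 56 − 10 = 46.00.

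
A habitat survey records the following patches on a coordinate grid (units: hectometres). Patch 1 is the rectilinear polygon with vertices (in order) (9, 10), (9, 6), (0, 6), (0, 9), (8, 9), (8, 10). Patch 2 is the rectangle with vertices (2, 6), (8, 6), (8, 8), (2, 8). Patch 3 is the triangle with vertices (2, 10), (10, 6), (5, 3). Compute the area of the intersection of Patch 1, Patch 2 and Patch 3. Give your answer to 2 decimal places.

The intersection is the polygon with vertices (6,8), (8,7), (8,6), (3.714,6), (2.857,8).
By the shoelace formula its area is 8.43.

8.43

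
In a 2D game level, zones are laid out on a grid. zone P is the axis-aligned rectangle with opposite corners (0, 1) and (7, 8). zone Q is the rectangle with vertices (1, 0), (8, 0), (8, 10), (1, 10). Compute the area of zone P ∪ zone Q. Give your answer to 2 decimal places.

By inclusion–exclusion:
Individual areas: |zone P| = 49, |zone Q| = 70.
|zone P∩zone Q|: x∈[1,7], y∈[1,8] → 6·7 = 42.
|zone P ∪ zone Q| = 119 − 42 = 77.00.

77.00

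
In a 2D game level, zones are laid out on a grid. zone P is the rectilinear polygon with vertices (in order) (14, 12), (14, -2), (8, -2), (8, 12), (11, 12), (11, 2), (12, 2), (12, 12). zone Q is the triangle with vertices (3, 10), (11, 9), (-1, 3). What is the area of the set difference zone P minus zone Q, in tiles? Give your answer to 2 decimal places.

|zone P| = 74, |zone P∩zone Q| = 2.8125.
|zone P ∖ zone Q| = |zone P| − |zone P∩zone Q| = 74 − 2.8125 = 71.19.

71.19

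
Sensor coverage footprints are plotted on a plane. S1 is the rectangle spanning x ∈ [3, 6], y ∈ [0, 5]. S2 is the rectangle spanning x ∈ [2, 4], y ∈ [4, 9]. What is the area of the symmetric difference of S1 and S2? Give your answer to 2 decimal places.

23.00

|S1∩S2|: x∈[3,4], y∈[4,5] → 1·1 = 1.
|S1 △ S2| = |S1| + |S2| − 2·|S1∩S2| = 15 + 10 − 2 = 23.00.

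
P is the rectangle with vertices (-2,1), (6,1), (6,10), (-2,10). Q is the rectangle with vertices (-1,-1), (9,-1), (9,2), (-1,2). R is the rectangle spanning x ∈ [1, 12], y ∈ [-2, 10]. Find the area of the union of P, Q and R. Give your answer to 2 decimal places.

163.00

By inclusion–exclusion:
Individual areas: |P| = 72, |Q| = 30, |R| = 132.
|P∩Q|: x∈[-1,6], y∈[1,2] → 7·1 = 7.
|P∩R|: x∈[1,6], y∈[1,10] → 5·9 = 45.
|Q∩R|: x∈[1,9], y∈[-1,2] → 8·3 = 24.
|P∩Q∩R| = 5.
|P ∪ Q ∪ R| = 234 − 76 + 5 = 163.00.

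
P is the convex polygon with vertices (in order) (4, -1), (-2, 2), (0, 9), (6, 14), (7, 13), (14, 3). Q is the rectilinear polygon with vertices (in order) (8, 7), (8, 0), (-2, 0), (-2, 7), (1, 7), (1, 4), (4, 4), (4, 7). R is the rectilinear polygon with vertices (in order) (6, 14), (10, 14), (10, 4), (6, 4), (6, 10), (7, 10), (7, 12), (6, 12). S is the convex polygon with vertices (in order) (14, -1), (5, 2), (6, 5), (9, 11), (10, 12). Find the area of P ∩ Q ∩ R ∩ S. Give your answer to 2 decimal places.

The intersection is the polygon with vertices (8,4), (6,4), (6,5), (7,7), (8,7).
By the shoelace formula its area is 5.00.

5.00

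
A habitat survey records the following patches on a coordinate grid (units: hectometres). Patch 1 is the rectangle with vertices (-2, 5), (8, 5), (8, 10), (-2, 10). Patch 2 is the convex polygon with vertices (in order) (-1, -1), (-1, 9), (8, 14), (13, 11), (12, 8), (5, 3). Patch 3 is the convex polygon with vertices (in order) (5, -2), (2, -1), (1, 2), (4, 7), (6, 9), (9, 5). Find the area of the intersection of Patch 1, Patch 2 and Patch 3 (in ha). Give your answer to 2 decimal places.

The intersection is the polygon with vertices (8,5.143), (7.8,5), (2.8,5), (4,7), (6,9), (8,6.333).
By the shoelace formula its area is 12.52.

12.52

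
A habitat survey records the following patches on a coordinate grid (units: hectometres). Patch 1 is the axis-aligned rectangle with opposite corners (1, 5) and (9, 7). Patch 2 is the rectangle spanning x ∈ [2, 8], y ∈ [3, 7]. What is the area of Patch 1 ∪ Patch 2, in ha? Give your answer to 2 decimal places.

28.00

By inclusion–exclusion:
Individual areas: |Patch 1| = 16, |Patch 2| = 24.
|Patch 1∩Patch 2|: x∈[2,8], y∈[5,7] → 6·2 = 12.
|Patch 1 ∪ Patch 2| = 40 − 12 = 28.00.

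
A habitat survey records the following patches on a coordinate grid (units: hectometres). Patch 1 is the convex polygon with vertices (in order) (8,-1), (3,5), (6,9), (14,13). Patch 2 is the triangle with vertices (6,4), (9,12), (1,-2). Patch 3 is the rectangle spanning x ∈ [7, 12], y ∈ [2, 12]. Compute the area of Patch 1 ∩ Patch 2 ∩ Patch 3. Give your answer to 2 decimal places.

The intersection is the polygon with vertices (7.8,9.9), (8.308,10.154), (7,6.667), (7,8.5).
By the shoelace formula its area is 1.45.

1.45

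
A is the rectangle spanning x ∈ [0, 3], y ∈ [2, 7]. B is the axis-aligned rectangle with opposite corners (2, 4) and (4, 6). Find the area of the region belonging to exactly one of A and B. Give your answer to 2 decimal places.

15.00

|A∩B|: x∈[2,3], y∈[4,6] → 1·2 = 2.
|A △ B| = |A| + |B| − 2·|A∩B| = 15 + 4 − 4 = 15.00.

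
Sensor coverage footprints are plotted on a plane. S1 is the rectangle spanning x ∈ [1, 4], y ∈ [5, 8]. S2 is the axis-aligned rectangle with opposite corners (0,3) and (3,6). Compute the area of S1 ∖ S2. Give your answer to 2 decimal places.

7.00

|S1∩S2|: x∈[1,3], y∈[5,6] → 2·1 = 2.
|S1| = 9.
|S1 ∖ S2| = |S1| − |S1∩S2| = 9 − 2 = 7.00.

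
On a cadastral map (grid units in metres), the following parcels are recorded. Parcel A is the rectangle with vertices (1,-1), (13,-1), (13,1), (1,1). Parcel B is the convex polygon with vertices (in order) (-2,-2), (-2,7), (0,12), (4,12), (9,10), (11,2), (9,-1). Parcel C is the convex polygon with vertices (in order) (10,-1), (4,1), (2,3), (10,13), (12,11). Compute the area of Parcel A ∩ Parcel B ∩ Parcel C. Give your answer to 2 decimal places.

The intersection is the polygon with vertices (10.333,1), (10.333,1), (9.182,-0.727), (4,1).
By the shoelace formula its area is 5.47.

5.47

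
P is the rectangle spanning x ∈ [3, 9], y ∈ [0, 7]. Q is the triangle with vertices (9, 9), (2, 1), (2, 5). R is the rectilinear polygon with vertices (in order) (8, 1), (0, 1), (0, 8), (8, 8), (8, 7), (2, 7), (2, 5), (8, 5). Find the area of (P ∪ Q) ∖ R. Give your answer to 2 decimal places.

22.73

|P ∪ Q| = 47.4643.
|(P ∪ Q) ∩ R| = 24.7321.
|(P ∪ Q) ∖ R| = 47.4643 − 24.7321 = 22.73.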